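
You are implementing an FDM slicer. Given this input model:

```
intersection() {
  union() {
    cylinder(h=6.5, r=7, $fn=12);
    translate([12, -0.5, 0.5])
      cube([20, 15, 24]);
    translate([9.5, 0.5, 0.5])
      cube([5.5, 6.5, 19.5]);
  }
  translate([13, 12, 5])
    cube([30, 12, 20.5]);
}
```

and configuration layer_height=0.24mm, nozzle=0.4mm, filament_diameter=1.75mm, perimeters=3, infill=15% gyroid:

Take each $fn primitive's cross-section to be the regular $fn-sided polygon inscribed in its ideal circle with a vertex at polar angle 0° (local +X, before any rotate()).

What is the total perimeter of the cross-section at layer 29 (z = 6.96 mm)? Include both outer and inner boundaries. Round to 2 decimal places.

43.00 mm

At z = 6.96 mm: the cylinder is not intersected at this z (z outside [0, 6.5]); the cube at (12, -0.5) is present — its section is the full 20×15 rectangle (perimeter 70.00 mm); the 5.5×6.5 cube at (9.5, 0.5) contributes its full rectangle (perimeter 24.00 mm); Combining (union): the regions partially overlap (shared area 19.50 mm²), so the edge portions inside another operand are dropped and the merged outline is re-measured after clipping — boundary = 75.00 mm; the cube at (13, 12) (footprint 30×12) is included at this height (perimeter 84.00 mm); Taking the intersection: the 30×12 cube at (13, 12) partially overlaps that combined region; clipping to the common part keeps 47.50 mm² — boundary = 43.00 mm. Overall, the cross-section is a single solid region. Total boundary length (outer) = 43.00 mm.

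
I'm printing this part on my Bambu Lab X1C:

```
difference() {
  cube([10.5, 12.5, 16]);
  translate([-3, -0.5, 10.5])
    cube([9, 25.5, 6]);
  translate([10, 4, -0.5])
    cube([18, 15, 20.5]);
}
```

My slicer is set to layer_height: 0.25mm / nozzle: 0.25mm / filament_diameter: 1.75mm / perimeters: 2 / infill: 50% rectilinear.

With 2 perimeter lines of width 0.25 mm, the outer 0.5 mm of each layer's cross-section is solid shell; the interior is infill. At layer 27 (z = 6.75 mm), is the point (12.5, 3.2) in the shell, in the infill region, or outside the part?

At z = 6.75 mm: the cube (footprint 10.5×12.5) is included at this height; the cube at (-3, -0.5) is not intersected at this z (z outside [10.5, 16.5]); the 18×15 cube at (10, 4) contributes its full rectangle; Taking the first minus the rest: starting from the 10.5×12.5 cube, the 18×15 cube at (10, 4) partially overlaps it — only the 4.25 mm² overlap (of its 270.00 mm²) is removed, clipping the outline — 1 connected region. Overall, the cross-section is a single solid region. The nearest boundary edge runs (10.50, 4.00)→(10.50, 0.00); distance from the point to it = 2.00 mm. The point is not inside any of the regions above, so it lies outside the cross-section (2.00 mm from the nearest boundary).

outside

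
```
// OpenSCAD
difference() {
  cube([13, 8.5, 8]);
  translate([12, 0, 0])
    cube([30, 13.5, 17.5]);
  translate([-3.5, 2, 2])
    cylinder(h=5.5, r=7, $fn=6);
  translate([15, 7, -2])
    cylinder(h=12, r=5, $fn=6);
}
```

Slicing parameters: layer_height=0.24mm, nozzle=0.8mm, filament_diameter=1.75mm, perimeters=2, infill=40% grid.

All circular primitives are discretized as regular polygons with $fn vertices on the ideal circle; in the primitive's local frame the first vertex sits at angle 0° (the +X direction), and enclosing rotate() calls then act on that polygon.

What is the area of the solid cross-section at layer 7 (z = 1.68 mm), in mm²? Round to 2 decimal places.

At z = 1.68 mm: the cube (footprint 13×8.5) is included at this height (area 110.50 mm²); the cube at (12, 0) (footprint 30×13.5) is included at this height (area 405.00 mm²); the cylinder at (-3.5, 2) is not intersected at this z (z outside [2, 7.5]); the r=5 cylinder at (15, 7) gives a regular 6-gon of circumradius 5 (constant along its height) (area = (6/2)·5.000²·sin(360°/6) = 64.95 mm²); Taking the first minus the rest: starting from the 13×8.5 cube (110.50 mm²), the 30×13.5 cube at (12, 0) partially overlaps it — only the 8.50 mm² overlap (of its 405.00 mm²) is removed, clipping the outline; the r=5 cylinder at (15, 7) partially overlaps it — only the 5.81 mm² overlap (of its 64.95 mm²) is removed, clipping the outline — area = 96.19 mm². Overall, the cross-section is a single solid region. Net area = 96.19 mm².

96.19 mm²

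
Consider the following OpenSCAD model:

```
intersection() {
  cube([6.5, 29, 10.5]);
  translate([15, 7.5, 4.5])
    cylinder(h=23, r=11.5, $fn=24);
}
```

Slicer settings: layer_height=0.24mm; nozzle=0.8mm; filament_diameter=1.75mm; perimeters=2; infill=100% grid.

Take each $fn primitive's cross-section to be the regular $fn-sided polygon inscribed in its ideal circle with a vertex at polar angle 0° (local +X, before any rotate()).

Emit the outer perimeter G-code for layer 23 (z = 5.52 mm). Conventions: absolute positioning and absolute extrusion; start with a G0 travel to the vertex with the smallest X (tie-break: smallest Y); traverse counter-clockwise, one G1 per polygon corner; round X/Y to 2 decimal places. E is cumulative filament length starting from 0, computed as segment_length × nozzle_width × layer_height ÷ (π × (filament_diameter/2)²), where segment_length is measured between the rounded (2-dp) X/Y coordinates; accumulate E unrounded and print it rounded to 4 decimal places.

G0 X3.50 Y7.50 Z5.52
G1 X3.89 Y4.52 E0.2399
G1 X5.04 Y1.75 E0.4793
G1 X6.38 Y0.00 E0.6553
G1 X6.50 Y0.00 E0.6648
G1 X6.50 Y15.15 E1.8742
G1 X5.04 Y13.25 E2.0654
G1 X3.89 Y10.48 E2.3049
G1 X3.50 Y7.50 E2.5448

At z = 5.52 mm: the 6.5×29 cube contributes its full rectangle; the cylinder at (15, 7.5): section is a regular 24-gon, circumradius r=11.5; Keeping only the common overlap: the r=11.5 cylinder at (15, 7.5) partially overlaps the 6.5×29 cube; clipping to the common part keeps 30.74 mm² — 1 connected region. The outline is a single polygon with 8 vertices. Extrusion per mm of travel: 0.8 × 0.24 / (π × 0.875²) = 0.079824. Accumulating E over each segment gives final E = 2.5448.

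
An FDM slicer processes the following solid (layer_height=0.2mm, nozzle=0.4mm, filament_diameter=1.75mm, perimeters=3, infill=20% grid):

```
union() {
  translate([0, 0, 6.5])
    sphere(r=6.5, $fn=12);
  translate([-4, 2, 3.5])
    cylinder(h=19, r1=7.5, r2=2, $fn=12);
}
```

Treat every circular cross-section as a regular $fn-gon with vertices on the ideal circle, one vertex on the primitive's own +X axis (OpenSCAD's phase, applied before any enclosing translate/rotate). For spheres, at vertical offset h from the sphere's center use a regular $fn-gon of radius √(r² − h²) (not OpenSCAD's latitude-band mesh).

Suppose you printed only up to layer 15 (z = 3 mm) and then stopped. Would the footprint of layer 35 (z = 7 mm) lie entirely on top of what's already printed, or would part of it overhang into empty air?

Compare the two slices. At z = 3: the r=6.5 sphere contributes a regular 12-gon of circumradius √(6.5²−3.5²) = 5.477 (area = (12/2)·5.477²·sin(360°/12) = 90.00 mm²); the cone at (-4, 2) is absent (z outside [3.5, 22.5]); Merging all regions: only the r=6.5 sphere is present, so the union is just that shape — area = 90.00 mm². At z = 7: the r=6.5 sphere contributes a regular 12-gon of circumradius √(6.5²−0.5²) = 6.481 (area = (12/2)·6.481²·sin(360°/12) = 126.00 mm²); the cone at (-4, 2) (r1=7.5→r2=2) has section circumradius 6.487 here — a regular 12-gon (area = (12/2)·6.487²·sin(360°/12) = 126.24 mm²); Taking the union: the regions partially overlap — summed areas 252.24 mm² minus the doubly-counted overlap 70.77 mm² gives 181.47 mm² — area = 181.47 mm². Checking containment: at z = 7 the cross-section extends beyond the z = 3 cross-section by about 91.47 mm².

part overhangs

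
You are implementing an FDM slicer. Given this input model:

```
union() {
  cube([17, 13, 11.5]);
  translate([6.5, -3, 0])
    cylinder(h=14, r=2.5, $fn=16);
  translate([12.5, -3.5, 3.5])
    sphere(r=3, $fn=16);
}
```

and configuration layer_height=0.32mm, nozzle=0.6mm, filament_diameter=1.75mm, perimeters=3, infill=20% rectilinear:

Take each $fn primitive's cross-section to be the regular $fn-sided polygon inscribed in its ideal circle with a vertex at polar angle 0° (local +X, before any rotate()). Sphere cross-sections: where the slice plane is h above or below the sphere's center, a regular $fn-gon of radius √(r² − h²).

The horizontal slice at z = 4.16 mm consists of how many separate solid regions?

3

At z = 4.16 mm: the 17×13 cube contributes its full rectangle; the r=2.5 cylinder at (6.5, -3) gives a regular 16-gon of circumradius 2.5 (constant along its height); the r=3 sphere at (12.5, -3.5) contributes a regular 16-gon of circumradius √(3²−0.66²) = 2.926; Merging all regions: the 3 present regions are separate (no shared area or edge), so areas and boundary lengths simply add and each stays a separate island — 3 connected regions. The result has 3 disconnected regions.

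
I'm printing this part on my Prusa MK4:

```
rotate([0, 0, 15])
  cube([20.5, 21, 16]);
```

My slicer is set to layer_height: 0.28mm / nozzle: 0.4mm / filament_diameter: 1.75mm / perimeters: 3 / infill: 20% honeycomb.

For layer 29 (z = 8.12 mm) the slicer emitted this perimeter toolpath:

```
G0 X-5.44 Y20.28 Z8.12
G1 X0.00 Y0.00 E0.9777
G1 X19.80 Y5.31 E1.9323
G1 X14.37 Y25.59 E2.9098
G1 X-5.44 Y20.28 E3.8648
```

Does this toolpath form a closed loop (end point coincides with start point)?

yes

Start point (G0): (-5.44, 20.28). End point (last G1): the path returns to the start — closed.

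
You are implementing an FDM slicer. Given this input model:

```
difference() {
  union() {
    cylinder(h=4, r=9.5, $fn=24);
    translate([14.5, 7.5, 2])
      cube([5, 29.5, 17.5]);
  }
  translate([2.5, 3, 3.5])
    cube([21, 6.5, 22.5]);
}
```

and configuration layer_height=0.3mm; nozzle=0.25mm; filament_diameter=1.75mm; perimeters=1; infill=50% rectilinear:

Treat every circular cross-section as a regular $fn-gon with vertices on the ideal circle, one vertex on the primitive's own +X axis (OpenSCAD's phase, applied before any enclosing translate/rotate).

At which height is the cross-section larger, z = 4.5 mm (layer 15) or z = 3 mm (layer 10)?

layer 10 (z = 3 mm)

Layer 15 (z = 4.5): the cylinder is absent (z outside [0, 4]); the cube at (14.5, 7.5) is present — its section is the full 5×29.5 rectangle (area 147.50 mm²); Merging all regions: only the 5×29.5 cube at (14.5, 7.5) is present, so the union is just that shape — area = 147.50 mm²; the cube at (2.5, 3) is present — its section is the full 21×6.5 rectangle (area 136.50 mm²); After the difference (first − rest): starting from the result so far (147.50 mm²), the 21×6.5 cube at (2.5, 3) partially overlaps it — only the 10.00 mm² overlap (of its 136.50 mm²) is removed, clipping the outline — area = 137.50 mm². So its area = 137.50 mm². Layer 10 (z = 3): the r=9.5 cylinder gives a regular 24-gon of circumradius 9.5 (constant along its height) (area = (24/2)·9.500²·sin(360°/24) = 280.30 mm²); the 5×29.5 cube at (14.5, 7.5) contributes its full rectangle (area 147.50 mm²); Taking the union: the 2 present regions are separate (no shared area or edge), so areas and boundary lengths simply add and each stays a separate island — area = 427.80 mm²; the cube at (2.5, 3) does not reach this height (z outside [3.5, 26]); Taking the first minus the rest: none of the subtracted shapes is present at this height, so the result so far is unchanged — area = 427.80 mm². So its area = 427.80 mm². Layer 10 is larger (427.80 vs 137.50 mm²).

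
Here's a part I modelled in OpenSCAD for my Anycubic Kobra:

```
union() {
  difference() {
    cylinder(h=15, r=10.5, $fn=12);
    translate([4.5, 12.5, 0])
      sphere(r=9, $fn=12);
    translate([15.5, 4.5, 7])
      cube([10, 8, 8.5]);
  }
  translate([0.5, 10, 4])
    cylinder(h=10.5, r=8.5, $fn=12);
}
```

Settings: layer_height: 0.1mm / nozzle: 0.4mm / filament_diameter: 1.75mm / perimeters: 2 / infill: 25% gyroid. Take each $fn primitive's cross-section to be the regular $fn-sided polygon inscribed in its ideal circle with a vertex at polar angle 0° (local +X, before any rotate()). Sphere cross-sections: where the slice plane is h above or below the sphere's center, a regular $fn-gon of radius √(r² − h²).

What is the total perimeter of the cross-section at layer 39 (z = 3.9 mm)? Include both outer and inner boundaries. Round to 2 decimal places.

At z = 3.9 mm: the r=10.5 cylinder contributes a regular 12-gon of circumradius 10.5 (perimeter = 2·12·10.500·sin(180°/12) = 65.22 mm); the r=9 sphere at (4.5, 12.5) slices to a regular 12-gon of circumradius 8.111 (√(r²−h²) with h=3.9 from center) (perimeter = 2·12·8.111·sin(180°/12) = 50.38 mm); the cube at (15.5, 4.5) does not reach this height (z outside [7, 15.5]); Taking the first minus the rest: starting from the r=10.5 cylinder, the r=9 sphere at (4.5, 12.5) partially overlaps it — only the 41.27 mm² overlap (of its 197.37 mm²) is removed, clipping the outline — boundary = 66.07 mm; the cylinder at (0.5, 10) does not reach this height (z outside [4, 14.5]); Merging all regions: only that combined region is present, so the union is just that shape — boundary = 66.07 mm. Overall, the cross-section is a single solid region. Total boundary length (outer) = 66.07 mm.

66.07 mm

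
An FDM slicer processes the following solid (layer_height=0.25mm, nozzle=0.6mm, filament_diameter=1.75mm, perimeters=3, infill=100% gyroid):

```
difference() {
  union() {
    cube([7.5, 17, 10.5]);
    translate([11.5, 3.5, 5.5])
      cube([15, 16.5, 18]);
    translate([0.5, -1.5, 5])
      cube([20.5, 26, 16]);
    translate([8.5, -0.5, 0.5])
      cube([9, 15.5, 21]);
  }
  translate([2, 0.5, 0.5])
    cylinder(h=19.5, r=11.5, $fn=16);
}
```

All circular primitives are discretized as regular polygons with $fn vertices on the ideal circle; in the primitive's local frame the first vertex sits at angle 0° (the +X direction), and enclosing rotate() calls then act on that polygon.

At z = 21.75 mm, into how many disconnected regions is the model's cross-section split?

At z = 21.75 mm: the cube is absent (z outside [0, 10.5]); the cube at (11.5, 3.5) (footprint 15×16.5) is included at this height; the cube at (0.5, -1.5) does not reach this height (z outside [5, 21]); the cube at (8.5, -0.5) is not intersected at this z (z outside [0.5, 21.5]); Combining (union): only the 15×16.5 cube at (11.5, 3.5) is present, so the union is just that shape — 1 connected region; the cylinder at (2, 0.5) does not reach this height (z outside [0.5, 20]); Subtracting the remaining from the first: none of the subtracted shapes is present at this height, so the result so far is unchanged — 1 connected region. The result has 1 disconnected region.

1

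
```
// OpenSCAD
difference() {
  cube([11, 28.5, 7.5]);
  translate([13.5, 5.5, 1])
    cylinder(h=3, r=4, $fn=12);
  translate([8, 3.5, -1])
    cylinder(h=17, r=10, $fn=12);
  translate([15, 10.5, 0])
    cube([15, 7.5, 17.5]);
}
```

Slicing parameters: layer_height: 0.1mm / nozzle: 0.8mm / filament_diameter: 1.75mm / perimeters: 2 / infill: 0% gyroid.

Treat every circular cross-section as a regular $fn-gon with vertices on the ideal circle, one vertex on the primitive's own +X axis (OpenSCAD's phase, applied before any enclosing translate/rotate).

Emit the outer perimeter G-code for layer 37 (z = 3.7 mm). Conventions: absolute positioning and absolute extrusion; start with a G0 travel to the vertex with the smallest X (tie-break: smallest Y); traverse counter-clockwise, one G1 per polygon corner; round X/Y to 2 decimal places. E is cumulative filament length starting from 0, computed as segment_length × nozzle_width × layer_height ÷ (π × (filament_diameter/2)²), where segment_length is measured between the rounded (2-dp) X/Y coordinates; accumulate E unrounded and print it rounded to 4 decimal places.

G0 X0.00 Y9.16 Z3.70
G1 X3.00 Y12.16 E0.1411
G1 X8.00 Y13.50 E0.3133
G1 X11.00 Y12.70 E0.4165
G1 X11.00 Y28.50 E0.9421
G1 X0.00 Y28.50 E1.3079
G1 X0.00 Y9.16 E1.9512

At z = 3.7 mm: the cube is present — its section is the full 11×28.5 rectangle; the r=4 cylinder at (13.5, 5.5) contributes a regular 12-gon of circumradius 4; the r=10 cylinder at (8, 3.5) contributes a regular 12-gon of circumradius 10; the 15×7.5 cube at (15, 10.5) contributes its full rectangle; Subtracting the remaining from the first: starting from the 11×28.5 cube, the r=4 cylinder at (13.5, 5.5) partially overlaps it — only the 5.86 mm² overlap (of its 48.00 mm²) is removed, clipping the outline; the r=10 cylinder at (8, 3.5) partially overlaps it — only the 129.57 mm² overlap (of its 300.00 mm²) is removed, clipping the outline; the 15×7.5 cube at (15, 10.5) misses the remaining region (no effect) — 1 connected region. The outline is a single polygon with 6 vertices. Extrusion per mm of travel: 0.8 × 0.1 / (π × 0.875²) = 0.033260. Accumulating E over each segment gives final E = 1.9512.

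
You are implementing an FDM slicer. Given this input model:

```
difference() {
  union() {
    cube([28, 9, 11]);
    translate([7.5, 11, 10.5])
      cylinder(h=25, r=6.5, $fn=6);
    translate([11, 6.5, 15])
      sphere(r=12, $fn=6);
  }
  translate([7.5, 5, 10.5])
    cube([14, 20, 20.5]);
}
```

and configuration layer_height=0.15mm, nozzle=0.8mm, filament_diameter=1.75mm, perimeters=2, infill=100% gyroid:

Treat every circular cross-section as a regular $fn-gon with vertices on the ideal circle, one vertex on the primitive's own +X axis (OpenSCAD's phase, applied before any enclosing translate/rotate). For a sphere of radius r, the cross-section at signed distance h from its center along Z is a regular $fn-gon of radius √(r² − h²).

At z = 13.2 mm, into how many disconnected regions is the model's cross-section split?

At z = 13.2 mm: the cube is not intersected at this z (z outside [0, 11]); the cylinder at (7.5, 11): section is a regular 6-gon, circumradius r=6.5; the sphere at (11, 6.5): section is a regular 6-gon, circumradius = √(r²−h²) = √(12²−1.8²) = 11.864; Merging all regions: the regions partially overlap (shared area 105.40 mm²), so overlapping operands fuse into one piece — 1 connected region; the 14×20 cube at (7.5, 5) contributes its full rectangle; Subtracting the remaining from the first: starting from the result so far, the 14×20 cube at (7.5, 5) partially overlaps it — only the 146.78 mm² overlap (of its 280.00 mm²) is removed, clipping the outline — 1 connected region. The result has 1 disconnected region.

1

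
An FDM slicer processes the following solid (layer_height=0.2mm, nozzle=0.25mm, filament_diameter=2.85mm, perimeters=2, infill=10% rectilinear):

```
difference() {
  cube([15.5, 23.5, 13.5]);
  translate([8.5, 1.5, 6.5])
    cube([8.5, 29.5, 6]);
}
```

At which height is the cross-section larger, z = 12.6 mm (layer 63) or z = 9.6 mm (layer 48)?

layer 63 (z = 12.6 mm)

Layer 63 (z = 12.6): the 15.5×23.5 cube contributes its full rectangle (area 364.25 mm²); the cube at (8.5, 1.5) is absent (z outside [6.5, 12.5]); Subtracting the remaining from the first: none of the subtracted shapes is present at this height, so the 15.5×23.5 cube is unchanged — area = 364.25 mm². So its area = 364.25 mm². Layer 48 (z = 9.6): the cube (footprint 15.5×23.5) is included at this height (area 364.25 mm²); the 8.5×29.5 cube at (8.5, 1.5) contributes its full rectangle (area 250.75 mm²); Taking the first minus the rest: starting from the 15.5×23.5 cube (364.25 mm²), the 8.5×29.5 cube at (8.5, 1.5) partially overlaps it — only the 154.00 mm² overlap (of its 250.75 mm²) is removed, clipping the outline — area = 210.25 mm². So its area = 210.25 mm². Layer 63 is larger (364.25 vs 210.25 mm²).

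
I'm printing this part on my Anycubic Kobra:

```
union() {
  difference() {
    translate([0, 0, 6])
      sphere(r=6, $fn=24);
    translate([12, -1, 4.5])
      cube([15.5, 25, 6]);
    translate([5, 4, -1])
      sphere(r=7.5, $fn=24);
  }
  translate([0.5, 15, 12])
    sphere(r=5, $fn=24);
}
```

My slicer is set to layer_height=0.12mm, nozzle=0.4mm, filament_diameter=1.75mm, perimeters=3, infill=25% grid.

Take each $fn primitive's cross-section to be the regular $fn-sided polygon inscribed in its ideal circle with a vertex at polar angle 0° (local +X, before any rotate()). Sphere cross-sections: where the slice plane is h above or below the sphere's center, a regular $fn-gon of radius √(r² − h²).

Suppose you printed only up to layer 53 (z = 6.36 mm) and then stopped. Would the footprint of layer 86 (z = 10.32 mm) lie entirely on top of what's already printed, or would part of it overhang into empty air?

Compare the two slices. At z = 6.36: the sphere: section is a regular 24-gon, circumradius = √(r²−h²) = √(6²−0.36²) = 5.989 (area = (24/2)·5.989²·sin(360°/24) = 111.41 mm²); the cube at (12, -1) (footprint 15.5×25) is included at this height (area 387.50 mm²); the r=7.5 sphere at (5, 4) contributes a regular 24-gon of circumradius √(7.5²−7.36²) = 1.442 (area = (24/2)·1.442²·sin(360°/24) = 6.46 mm²); Subtracting the remaining from the first: starting from the r=6 sphere (111.41 mm²), the 15.5×25 cube at (12, -1) misses the remaining region (no effect); the r=7.5 sphere at (5, 4) partially overlaps it — only the 1.84 mm² overlap (of its 6.46 mm²) is removed, clipping the outline — area = 109.57 mm²; the sphere at (0.5, 15) is absent (|z−center|=5.640 > r=5); Merging all regions: only that combined region is present, so the union is just that shape — area = 109.57 mm². At z = 10.32: the r=6 sphere slices to a regular 24-gon of circumradius 4.164 (√(r²−h²) with h=4.32 from center) (area = (24/2)·4.164²·sin(360°/24) = 53.85 mm²); the cube at (12, -1) is present — its section is the full 15.5×25 rectangle (area 387.50 mm²); the sphere at (5, 4) does not reach this height (|z−center|=11.320 > r=7.5); Subtracting the remaining from the first: starting from the r=6 sphere (53.85 mm²), the 15.5×25 cube at (12, -1) misses the remaining region (no effect) — area = 53.85 mm²; the r=5 sphere at (0.5, 15) slices to a regular 24-gon of circumradius 4.709 (√(r²−h²) with h=1.68 from center) (area = (24/2)·4.709²·sin(360°/24) = 68.88 mm²); Taking the union: the 2 present regions are separate (no shared area or edge), so areas and boundary lengths simply add and each stays a separate island — area = 122.73 mm². Checking containment: at z = 10.32 the cross-section extends beyond the z = 6.36 cross-section by about 68.88 mm².

part overhangs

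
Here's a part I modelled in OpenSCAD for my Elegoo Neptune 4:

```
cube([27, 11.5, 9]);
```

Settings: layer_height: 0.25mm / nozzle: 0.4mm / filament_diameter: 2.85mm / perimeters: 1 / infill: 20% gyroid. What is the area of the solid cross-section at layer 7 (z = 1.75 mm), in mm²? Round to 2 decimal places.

310.50 mm²

At z = 1.75 mm: the cube (footprint 27×11.5) is included at this height (area 310.50 mm²). Overall, the cross-section is a single solid region. Net area = 310.50 mm².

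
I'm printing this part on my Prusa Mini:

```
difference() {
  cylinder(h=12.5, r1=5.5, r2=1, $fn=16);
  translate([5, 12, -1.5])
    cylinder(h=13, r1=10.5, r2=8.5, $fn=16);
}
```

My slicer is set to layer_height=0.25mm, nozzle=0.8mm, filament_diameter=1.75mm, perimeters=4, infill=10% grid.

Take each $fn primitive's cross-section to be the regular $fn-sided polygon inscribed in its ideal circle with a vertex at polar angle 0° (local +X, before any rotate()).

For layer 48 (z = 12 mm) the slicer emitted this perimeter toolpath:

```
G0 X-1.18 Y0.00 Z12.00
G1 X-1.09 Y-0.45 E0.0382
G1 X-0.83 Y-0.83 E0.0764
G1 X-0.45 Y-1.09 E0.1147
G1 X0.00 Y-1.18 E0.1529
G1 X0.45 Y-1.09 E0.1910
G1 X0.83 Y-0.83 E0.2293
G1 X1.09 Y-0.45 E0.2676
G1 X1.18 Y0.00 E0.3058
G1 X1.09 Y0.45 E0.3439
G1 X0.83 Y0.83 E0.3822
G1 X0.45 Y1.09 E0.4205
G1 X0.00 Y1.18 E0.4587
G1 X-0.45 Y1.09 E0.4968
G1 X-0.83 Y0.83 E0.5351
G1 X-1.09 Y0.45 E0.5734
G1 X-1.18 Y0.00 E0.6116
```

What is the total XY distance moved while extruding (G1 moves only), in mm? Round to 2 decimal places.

7.35 mm

Sum the Euclidean lengths of each G1 segment: total = 7.35 mm.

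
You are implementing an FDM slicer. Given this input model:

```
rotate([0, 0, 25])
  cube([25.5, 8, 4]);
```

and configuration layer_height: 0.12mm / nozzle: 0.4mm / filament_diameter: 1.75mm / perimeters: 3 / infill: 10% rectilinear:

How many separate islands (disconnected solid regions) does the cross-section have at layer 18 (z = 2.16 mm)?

1

At z = 2.16 mm: the cube (footprint 25.5×8) is included at this height; (whole slice rotated 25° about Z — lengths, areas and connectivity unchanged). Overall, the cross-section is a single solid region. Island count = 1.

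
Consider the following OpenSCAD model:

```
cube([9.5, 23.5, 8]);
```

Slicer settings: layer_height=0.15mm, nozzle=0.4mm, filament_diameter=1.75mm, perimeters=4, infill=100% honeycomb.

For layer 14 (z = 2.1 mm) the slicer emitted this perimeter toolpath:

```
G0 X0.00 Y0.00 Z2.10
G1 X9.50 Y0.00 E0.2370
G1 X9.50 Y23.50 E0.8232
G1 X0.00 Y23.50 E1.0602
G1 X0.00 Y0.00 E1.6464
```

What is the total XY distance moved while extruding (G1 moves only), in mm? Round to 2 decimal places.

Sum the Euclidean lengths of each G1 segment: total = 66.00 mm.

66.00 mm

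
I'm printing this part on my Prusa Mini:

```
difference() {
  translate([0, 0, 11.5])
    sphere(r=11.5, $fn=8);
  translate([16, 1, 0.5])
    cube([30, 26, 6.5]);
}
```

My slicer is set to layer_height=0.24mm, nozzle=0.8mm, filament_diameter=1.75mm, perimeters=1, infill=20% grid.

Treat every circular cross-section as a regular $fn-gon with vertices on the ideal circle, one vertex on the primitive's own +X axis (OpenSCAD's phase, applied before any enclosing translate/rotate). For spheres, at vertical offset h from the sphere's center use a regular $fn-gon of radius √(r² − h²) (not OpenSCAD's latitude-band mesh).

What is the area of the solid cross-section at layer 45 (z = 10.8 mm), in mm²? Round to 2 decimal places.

At z = 10.8 mm: the sphere: section is a regular 8-gon, circumradius = √(r²−h²) = √(11.5²−0.7²) = 11.479 (area = (8/2)·11.479²·sin(360°/8) = 372.67 mm²); the cube at (16, 1) does not reach this height (z outside [0.5, 7]); Taking the first minus the rest: none of the subtracted shapes is present at this height, so the r=11.5 sphere is unchanged — area = 372.67 mm². Overall, the cross-section is a single solid region. Net area = 372.67 mm².

372.67 mm²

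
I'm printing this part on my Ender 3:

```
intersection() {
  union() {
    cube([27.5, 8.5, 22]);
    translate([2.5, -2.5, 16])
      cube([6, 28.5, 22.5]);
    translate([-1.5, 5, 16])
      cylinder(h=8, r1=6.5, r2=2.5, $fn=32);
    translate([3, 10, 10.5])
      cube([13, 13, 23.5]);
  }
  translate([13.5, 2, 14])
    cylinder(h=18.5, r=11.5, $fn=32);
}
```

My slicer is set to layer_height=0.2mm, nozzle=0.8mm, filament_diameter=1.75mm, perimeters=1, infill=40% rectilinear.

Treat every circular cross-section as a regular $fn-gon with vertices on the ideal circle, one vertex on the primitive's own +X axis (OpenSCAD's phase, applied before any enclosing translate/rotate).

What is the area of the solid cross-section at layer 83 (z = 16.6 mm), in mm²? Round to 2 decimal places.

234.77 mm²

At z = 16.6 mm: the 27.5×8.5 cube contributes its full rectangle (area 233.75 mm²); the cube at (2.5, -2.5) is present — its section is the full 6×28.5 rectangle (area 171.00 mm²); the cone at (-1.5, 5) contributes a regular 32-gon of circumradius 6.200 (interpolated between r1=6.5 and r2=2.5 at t=0.075) (area = (32/2)·6.200²·sin(360°/32) = 119.99 mm²); the cube at (3, 10) is present — its section is the full 13×13 rectangle (area 169.00 mm²); Taking the union: the regions partially overlap — summed areas 693.74 mm² minus the doubly-counted overlap 157.96 mm² gives 535.78 mm² — area = 535.78 mm²; the cylinder at (13.5, 2): section is a regular 32-gon, circumradius r=11.5 (area = (32/2)·11.500²·sin(360°/32) = 412.81 mm²); Taking the intersection: the r=11.5 cylinder at (13.5, 2) partially overlaps that combined region; clipping to the common part keeps 234.77 mm² — area = 234.77 mm². Overall, the cross-section is a single solid region. Net area = 234.77 mm².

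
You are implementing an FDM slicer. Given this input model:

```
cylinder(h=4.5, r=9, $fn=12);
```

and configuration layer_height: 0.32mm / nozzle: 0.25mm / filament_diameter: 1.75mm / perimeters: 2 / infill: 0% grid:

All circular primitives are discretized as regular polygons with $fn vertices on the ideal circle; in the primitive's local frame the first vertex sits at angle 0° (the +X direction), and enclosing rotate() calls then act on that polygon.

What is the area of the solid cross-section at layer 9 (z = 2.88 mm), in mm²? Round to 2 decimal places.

At z = 2.88 mm: the r=9 cylinder contributes a regular 12-gon of circumradius 9 (area = (12/2)·9.000²·sin(360°/12) = 243.00 mm²). Overall, the cross-section is a single solid region. Net area = 243.00 mm².

243.00 mm²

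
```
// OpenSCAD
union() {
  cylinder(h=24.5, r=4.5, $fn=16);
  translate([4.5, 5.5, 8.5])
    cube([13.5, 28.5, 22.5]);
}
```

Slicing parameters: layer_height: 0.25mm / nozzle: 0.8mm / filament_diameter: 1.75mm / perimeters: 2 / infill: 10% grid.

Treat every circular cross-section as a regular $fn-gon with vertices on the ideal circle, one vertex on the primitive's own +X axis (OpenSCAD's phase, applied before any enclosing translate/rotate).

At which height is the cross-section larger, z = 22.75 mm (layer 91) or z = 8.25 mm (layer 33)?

layer 91 (z = 22.75 mm)

Layer 91 (z = 22.75): the r=4.5 cylinder gives a regular 16-gon of circumradius 4.5 (constant along its height) (area = (16/2)·4.500²·sin(360°/16) = 61.99 mm²); the cube at (4.5, 5.5) is present — its section is the full 13.5×28.5 rectangle (area 384.75 mm²); Merging all regions: the 2 present regions are separate (no shared area or edge), so areas and boundary lengths simply add and each stays a separate island — area = 446.74 mm². So its area = 446.74 mm². Layer 33 (z = 8.25): the r=4.5 cylinder gives a regular 16-gon of circumradius 4.5 (constant along its height) (area = (16/2)·4.500²·sin(360°/16) = 61.99 mm²); the cube at (4.5, 5.5) is absent (z outside [8.5, 31]); Taking the union: only the r=4.5 cylinder is present, so the union is just that shape — area = 61.99 mm². So its area = 61.99 mm². Layer 91 is larger (446.74 vs 61.99 mm²).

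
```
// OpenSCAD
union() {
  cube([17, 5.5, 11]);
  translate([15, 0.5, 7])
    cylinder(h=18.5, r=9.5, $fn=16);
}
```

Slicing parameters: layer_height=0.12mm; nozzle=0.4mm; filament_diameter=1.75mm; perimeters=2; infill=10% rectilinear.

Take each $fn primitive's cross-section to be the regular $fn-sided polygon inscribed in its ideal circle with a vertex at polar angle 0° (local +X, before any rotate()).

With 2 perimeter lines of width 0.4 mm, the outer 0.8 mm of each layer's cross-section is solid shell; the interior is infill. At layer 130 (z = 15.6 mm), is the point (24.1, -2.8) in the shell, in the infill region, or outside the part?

At z = 15.6 mm: the cube does not reach this height (z outside [0, 11]); the cylinder at (15, 0.5): section is a regular 16-gon, circumradius r=9.5; Merging all regions: only the r=9.5 cylinder at (15, 0.5) is present, so the union is just that shape — 1 connected region. Overall, the cross-section is a single solid region. The nearest boundary edge runs (23.78, -3.14)→(24.50, 0.50); distance from the point to it = 0.25 mm. The point is not inside any of the regions above, so it lies outside the cross-section (0.25 mm from the nearest boundary).

outside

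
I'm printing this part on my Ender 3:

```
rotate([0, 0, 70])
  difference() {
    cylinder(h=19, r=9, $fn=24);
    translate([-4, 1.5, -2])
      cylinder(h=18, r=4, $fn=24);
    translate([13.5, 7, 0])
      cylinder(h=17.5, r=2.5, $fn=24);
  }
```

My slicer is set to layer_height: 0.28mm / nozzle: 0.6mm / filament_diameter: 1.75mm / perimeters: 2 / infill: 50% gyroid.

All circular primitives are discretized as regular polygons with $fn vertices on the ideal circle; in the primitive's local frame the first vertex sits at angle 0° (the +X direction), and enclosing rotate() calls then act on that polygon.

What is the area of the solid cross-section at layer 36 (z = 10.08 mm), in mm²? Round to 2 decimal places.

201.88 mm²

At z = 10.08 mm: the r=9 cylinder gives a regular 24-gon of circumradius 9 (constant along its height) (area = (24/2)·9.000²·sin(360°/24) = 251.57 mm²); the r=4 cylinder at (-4, 1.5) contributes a regular 24-gon of circumradius 4 (area = (24/2)·4.000²·sin(360°/24) = 49.69 mm²); the r=2.5 cylinder at (13.5, 7) contributes a regular 24-gon of circumradius 2.5 (area = (24/2)·2.500²·sin(360°/24) = 19.41 mm²); Subtracting the remaining from the first: starting from the r=9 cylinder (251.57 mm²), the r=4 cylinder at (-4, 1.5) lies wholly inside it (removes its full 49.69 mm² and its 25.06 mm outline becomes a hole wall); the r=2.5 cylinder at (13.5, 7) misses the remaining region (no effect) — area = 201.88 mm²; (whole slice rotated 70° about Z — lengths, areas and connectivity unchanged). Overall, the cross-section is one region with 1 hole. Net area = 201.88 mm².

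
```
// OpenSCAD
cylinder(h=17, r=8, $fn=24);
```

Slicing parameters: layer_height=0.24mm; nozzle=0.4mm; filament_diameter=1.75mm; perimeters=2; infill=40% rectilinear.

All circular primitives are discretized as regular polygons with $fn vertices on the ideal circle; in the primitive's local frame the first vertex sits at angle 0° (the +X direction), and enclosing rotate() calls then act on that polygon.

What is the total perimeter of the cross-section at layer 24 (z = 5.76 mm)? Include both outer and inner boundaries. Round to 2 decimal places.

At z = 5.76 mm: the r=8 cylinder gives a regular 24-gon of circumradius 8 (constant along its height) (perimeter = 2·24·8.000·sin(180°/24) = 50.12 mm). Overall, the cross-section is a single solid region. Total boundary length (outer) = 50.12 mm.

50.12 mm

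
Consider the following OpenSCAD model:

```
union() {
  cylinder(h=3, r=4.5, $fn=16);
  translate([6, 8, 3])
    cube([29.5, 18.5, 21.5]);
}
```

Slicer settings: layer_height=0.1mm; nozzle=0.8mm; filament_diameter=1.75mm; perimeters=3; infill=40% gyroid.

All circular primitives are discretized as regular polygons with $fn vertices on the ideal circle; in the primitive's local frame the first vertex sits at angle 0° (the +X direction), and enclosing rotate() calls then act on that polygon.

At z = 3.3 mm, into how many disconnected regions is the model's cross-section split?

1

At z = 3.3 mm: the cylinder does not reach this height (z outside [0, 3]); the cube at (6, 8) (footprint 29.5×18.5) is included at this height; Combining (union): only the 29.5×18.5 cube at (6, 8) is present, so the union is just that shape — 1 connected region. The result has 1 disconnected region.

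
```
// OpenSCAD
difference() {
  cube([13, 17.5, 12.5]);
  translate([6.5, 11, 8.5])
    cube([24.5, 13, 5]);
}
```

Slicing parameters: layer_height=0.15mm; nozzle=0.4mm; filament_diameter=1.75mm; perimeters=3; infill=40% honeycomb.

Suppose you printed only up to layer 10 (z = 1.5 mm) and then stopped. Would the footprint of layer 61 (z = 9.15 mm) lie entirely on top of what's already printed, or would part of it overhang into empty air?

entirely on top

Compare the two slices. At z = 1.5: the 13×17.5 cube contributes its full rectangle (area 227.50 mm²); the cube at (6.5, 11) does not reach this height (z outside [8.5, 13.5]); After the difference (first − rest): none of the subtracted shapes is present at this height, so the 13×17.5 cube is unchanged — area = 227.50 mm². At z = 9.15: the cube (footprint 13×17.5) is included at this height (area 227.50 mm²); the cube at (6.5, 11) is present — its section is the full 24.5×13 rectangle (area 318.50 mm²); After the difference (first − rest): starting from the 13×17.5 cube (227.50 mm²), the 24.5×13 cube at (6.5, 11) partially overlaps it — only the 42.25 mm² overlap (of its 318.50 mm²) is removed, clipping the outline — area = 185.25 mm². Checking containment: the cross-section at z = 9.15 is a subset of the cross-section at z = 1.5.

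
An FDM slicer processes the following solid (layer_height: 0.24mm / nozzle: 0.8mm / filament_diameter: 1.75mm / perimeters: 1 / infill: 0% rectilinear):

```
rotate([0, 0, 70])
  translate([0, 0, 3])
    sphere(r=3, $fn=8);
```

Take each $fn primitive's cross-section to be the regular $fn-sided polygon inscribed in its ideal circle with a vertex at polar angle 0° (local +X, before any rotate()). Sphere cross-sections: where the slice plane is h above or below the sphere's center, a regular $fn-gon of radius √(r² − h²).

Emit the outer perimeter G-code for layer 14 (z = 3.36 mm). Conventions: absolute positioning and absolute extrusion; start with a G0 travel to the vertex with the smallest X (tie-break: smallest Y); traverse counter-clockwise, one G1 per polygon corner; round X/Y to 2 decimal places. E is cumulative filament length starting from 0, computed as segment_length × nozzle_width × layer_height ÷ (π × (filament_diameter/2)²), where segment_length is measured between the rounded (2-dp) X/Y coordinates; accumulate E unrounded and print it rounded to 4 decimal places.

G0 X-2.80 Y1.02 Z3.36
G1 X-2.70 Y-1.26 E0.1822
G1 X-1.02 Y-2.80 E0.3641
G1 X1.26 Y-2.70 E0.5463
G1 X2.80 Y-1.02 E0.7282
G1 X2.70 Y1.26 E0.9104
G1 X1.02 Y2.80 E1.0923
G1 X-1.26 Y2.70 E1.2745
G1 X-2.80 Y1.02 E1.4564

At z = 3.36 mm: the sphere: section is a regular 8-gon, circumradius = √(r²−h²) = √(3²−0.36²) = 2.978; (rotated 70° about Z; rotation is an isometry so areas/perimeters/island counts are preserved). The outline is a single polygon with 8 vertices. Extrusion per mm of travel: 0.8 × 0.24 / (π × 0.875²) = 0.079824. Accumulating E over each segment gives final E = 1.4564.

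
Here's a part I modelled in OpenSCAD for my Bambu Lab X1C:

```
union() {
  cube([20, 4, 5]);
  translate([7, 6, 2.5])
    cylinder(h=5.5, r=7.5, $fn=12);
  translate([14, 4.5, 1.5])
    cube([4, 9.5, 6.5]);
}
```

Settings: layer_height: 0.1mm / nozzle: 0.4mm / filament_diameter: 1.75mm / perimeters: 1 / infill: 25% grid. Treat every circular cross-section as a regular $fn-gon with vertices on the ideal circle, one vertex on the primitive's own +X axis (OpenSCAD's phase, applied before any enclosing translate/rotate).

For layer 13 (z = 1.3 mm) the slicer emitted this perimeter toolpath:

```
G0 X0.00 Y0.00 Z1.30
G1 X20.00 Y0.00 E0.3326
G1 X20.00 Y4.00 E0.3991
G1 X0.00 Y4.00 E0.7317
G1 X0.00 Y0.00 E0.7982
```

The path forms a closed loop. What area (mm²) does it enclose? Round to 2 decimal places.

Apply the shoelace formula to the sequence of (X, Y) vertices; enclosed area = 80.00 mm².

80.00 mm²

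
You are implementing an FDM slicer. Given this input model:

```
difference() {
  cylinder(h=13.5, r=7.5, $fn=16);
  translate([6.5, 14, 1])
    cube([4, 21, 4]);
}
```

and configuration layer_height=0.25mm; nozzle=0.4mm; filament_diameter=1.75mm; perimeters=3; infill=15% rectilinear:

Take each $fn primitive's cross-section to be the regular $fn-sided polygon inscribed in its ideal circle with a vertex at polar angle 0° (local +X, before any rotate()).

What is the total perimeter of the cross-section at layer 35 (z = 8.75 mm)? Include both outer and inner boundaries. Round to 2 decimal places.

46.82 mm

At z = 8.75 mm: the r=7.5 cylinder gives a regular 16-gon of circumradius 7.5 (constant along its height) (perimeter = 2·16·7.500·sin(180°/16) = 46.82 mm); the cube at (6.5, 14) is not intersected at this z (z outside [1, 5]); Subtracting the remaining from the first: none of the subtracted shapes is present at this height, so the r=7.5 cylinder is unchanged — boundary = 46.82 mm. Overall, the cross-section is a single solid region. Total boundary length (outer) = 46.82 mm.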